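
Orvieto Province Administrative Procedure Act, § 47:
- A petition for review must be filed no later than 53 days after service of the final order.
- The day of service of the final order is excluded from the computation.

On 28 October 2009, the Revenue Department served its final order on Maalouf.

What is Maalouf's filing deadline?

53 days after 28 October 2009 is December 20, 2009.

December 20, 2009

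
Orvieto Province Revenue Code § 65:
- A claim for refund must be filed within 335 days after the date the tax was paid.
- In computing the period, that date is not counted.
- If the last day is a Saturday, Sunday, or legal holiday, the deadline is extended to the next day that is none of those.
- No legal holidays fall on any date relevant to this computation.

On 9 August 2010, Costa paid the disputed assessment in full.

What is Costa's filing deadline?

335 days after 9 August 2010 is July 10, 2011.
July 10, 2011 is Sunday. The next qualifying day is July 11, 2011.

July 11, 2011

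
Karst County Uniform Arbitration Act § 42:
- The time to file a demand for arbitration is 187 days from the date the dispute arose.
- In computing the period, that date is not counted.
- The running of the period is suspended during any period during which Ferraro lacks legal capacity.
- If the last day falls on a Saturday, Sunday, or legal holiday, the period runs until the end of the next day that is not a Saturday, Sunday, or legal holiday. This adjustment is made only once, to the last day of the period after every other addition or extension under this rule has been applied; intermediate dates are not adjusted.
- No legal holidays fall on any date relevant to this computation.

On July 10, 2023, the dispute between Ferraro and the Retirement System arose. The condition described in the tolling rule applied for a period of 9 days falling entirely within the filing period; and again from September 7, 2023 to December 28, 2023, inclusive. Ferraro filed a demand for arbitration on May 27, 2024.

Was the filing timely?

187 days after July 10, 2023 is January 13, 2024.
Tolling adds 9 days: January 13, 2024 + 9 days = January 22, 2024.
From September 7, 2023 through December 28, 2023 inclusive is 113 days; tolling adds 113 days: January 22, 2024 + 113 days = May 14, 2024.
May 14, 2024 is a Tuesday and not a legal holiday, so no extension applies.
The deadline is May 14, 2024; the filing on May 27, 2024 is after that date.

No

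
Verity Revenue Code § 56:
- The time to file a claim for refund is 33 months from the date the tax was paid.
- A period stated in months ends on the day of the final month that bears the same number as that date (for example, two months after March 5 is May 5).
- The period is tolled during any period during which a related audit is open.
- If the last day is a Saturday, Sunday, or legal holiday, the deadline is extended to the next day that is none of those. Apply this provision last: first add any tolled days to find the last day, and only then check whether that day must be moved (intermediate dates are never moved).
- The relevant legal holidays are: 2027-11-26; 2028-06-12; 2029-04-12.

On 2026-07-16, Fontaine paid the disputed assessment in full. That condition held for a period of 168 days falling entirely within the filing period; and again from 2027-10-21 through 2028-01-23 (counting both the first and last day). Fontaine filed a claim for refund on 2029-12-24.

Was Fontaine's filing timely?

33 months after 2026-07-16 is April 16, 2029.
Tolling adds 168 days: April 16, 2029 + 168 days = October 1, 2029.
From October 21, 2027 through January 23, 2028 inclusive is 95 days; tolling adds 95 days: October 1, 2029 + 95 days = January 4, 2030.
January 4, 2030 is a Friday and not a legal holiday, so no extension applies.
The deadline is January 4, 2030; the filing on December 24, 2029 is on or before that date.

Yes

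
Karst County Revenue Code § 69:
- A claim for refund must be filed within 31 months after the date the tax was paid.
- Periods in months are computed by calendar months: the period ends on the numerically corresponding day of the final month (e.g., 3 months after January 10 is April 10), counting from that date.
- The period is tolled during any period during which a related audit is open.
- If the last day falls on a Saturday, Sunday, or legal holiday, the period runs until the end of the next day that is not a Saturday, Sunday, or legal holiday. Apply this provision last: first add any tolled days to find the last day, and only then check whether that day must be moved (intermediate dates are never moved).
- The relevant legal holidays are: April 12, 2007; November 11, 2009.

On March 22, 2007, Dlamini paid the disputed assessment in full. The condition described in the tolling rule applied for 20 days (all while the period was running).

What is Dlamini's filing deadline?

November 12, 2009

31 months after March 22, 2007 is October 22, 2009.
Tolling adds 20 days: October 22, 2009 + 20 days = November 11, 2009.
November 11, 2009 is a listed holiday. The next qualifying day is November 12, 2009.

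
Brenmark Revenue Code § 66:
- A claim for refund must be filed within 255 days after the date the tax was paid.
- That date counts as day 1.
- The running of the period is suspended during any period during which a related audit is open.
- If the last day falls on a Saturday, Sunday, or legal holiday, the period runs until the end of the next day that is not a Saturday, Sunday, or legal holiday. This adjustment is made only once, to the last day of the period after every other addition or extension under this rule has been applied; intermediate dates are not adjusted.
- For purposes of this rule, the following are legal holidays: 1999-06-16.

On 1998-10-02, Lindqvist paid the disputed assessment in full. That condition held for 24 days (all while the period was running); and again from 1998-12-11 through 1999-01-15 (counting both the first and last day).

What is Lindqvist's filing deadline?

August 12, 1999

Counting 1998-10-02 as day 1, day 255 is June 13, 1999.
Tolling adds 24 days: June 13, 1999 + 24 days = July 7, 1999.
From December 11, 1998 through January 15, 1999 inclusive is 36 days; tolling adds 36 days: July 7, 1999 + 36 days = August 12, 1999.
August 12, 1999 is a Thursday and not a legal holiday, so no extension applies.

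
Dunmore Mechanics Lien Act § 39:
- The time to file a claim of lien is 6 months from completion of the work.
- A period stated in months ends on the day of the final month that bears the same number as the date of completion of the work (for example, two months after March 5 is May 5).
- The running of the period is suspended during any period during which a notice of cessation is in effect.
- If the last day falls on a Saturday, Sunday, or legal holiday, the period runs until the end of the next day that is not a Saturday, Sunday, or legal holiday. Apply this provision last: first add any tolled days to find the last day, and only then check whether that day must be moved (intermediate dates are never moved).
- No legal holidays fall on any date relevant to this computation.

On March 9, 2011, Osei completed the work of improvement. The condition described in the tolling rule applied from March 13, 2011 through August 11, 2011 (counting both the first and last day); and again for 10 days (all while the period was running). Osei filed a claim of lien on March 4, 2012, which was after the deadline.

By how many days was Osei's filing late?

13 days

6 months after March 9, 2011 is September 9, 2011.
From March 13, 2011 through August 11, 2011 inclusive is 152 days; tolling adds 152 days: September 9, 2011 + 152 days = February 8, 2012.
Tolling adds 10 days: February 8, 2012 + 10 days = February 18, 2012.
February 18, 2012 is Saturday; February 19, 2012 is Sunday. The next qualifying day is February 20, 2012.
The deadline is February 20, 2012; from February 20, 2012 to March 4, 2012 is 13 days.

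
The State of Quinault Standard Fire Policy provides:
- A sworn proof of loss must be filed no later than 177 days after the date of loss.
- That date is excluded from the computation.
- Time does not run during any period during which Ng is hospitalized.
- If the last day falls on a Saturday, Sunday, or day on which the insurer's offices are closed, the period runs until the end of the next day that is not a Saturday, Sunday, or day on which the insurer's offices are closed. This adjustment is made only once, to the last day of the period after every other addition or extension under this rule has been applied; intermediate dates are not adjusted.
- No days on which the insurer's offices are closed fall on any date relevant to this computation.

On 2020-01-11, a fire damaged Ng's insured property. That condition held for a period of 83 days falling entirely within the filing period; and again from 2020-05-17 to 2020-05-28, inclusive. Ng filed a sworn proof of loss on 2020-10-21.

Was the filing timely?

177 days after 2020-01-11 is July 6, 2020.
Tolling adds 83 days: July 6, 2020 + 83 days = September 27, 2020.
From May 17, 2020 through May 28, 2020 inclusive is 12 days; tolling adds 12 days: September 27, 2020 + 12 days = October 9, 2020.
October 9, 2020 is a Friday and not a day on which the insurer's offices are closed, so no extension applies.
The deadline is October 9, 2020; the filing on October 21, 2020 is after that date.

No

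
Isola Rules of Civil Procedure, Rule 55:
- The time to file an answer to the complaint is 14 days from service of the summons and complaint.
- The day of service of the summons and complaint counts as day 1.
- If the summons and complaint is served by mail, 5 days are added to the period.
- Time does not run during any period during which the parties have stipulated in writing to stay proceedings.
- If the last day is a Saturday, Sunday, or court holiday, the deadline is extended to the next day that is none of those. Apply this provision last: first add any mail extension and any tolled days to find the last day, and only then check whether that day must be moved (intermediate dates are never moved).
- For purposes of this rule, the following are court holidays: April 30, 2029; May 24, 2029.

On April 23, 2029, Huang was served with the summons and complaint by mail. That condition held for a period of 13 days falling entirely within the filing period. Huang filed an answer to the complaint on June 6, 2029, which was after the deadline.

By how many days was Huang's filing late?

12 days

Counting April 23, 2029 as day 1, day 14 is May 6, 2029.
Service was by mail, adding 5 days: May 6, 2029 + 5 days = May 11, 2029.
Tolling adds 13 days: May 11, 2029 + 13 days = May 24, 2029.
May 24, 2029 is a listed holiday. The next qualifying day is May 25, 2029.
The deadline is May 25, 2029; from May 25, 2029 to June 6, 2029 is 12 days.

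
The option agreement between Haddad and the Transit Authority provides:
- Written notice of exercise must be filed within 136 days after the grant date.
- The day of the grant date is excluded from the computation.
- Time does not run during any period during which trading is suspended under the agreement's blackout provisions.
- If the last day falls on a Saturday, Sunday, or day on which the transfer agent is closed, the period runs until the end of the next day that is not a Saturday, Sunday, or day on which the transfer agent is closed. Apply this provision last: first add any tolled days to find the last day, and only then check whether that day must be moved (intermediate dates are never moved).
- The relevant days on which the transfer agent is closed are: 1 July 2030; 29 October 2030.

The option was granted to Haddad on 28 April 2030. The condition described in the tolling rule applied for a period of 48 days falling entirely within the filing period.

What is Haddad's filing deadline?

136 days after 28 April 2030 is September 11, 2030.
Tolling adds 48 days: September 11, 2030 + 48 days = October 29, 2030.
October 29, 2030 is a listed holiday. The next qualifying day is October 30, 2030.

October 30, 2030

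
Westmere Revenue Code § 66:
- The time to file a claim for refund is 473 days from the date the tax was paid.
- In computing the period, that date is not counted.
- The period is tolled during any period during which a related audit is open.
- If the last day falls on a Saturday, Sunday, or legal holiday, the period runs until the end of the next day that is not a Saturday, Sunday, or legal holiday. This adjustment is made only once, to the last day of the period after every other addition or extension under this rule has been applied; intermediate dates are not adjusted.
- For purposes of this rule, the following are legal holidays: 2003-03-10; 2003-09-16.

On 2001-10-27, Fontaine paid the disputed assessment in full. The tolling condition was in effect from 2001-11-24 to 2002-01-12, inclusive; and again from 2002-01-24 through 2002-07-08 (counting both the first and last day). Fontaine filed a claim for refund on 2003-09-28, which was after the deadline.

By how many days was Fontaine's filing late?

11 days

473 days after 2001-10-27 is February 12, 2003.
From November 24, 2001 through January 12, 2002 inclusive is 50 days; tolling adds 50 days: February 12, 2003 + 50 days = April 3, 2003.
From January 24, 2002 through July 8, 2002 inclusive is 166 days; tolling adds 166 days: April 3, 2003 + 166 days = September 16, 2003.
September 16, 2003 is a listed holiday. The next qualifying day is September 17, 2003.
The deadline is September 17, 2003; from September 17, 2003 to September 28, 2003 is 11 days.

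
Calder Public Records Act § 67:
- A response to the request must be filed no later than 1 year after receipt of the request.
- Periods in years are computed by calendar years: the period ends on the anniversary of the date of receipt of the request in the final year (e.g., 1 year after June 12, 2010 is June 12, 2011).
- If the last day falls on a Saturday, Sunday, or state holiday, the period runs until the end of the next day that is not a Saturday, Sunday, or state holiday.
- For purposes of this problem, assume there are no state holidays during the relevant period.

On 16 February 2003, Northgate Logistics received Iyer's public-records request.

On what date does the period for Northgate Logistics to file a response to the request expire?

February 16, 2004

1 year after 16 February 2003 is February 16, 2004.
February 16, 2004 is a Monday and not a state holiday, so no extension applies.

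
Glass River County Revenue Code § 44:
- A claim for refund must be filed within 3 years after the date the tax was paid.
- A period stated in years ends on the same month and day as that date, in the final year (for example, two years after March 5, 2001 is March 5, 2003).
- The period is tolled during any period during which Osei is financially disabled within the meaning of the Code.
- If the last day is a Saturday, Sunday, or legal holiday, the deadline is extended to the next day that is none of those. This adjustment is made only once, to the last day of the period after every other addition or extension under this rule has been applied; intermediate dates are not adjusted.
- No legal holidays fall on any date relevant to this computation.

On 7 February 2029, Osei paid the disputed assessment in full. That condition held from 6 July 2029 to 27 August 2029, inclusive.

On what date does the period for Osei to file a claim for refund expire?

3 years after 7 February 2029 is February 7, 2032.
From July 6, 2029 through August 27, 2029 inclusive is 53 days; tolling adds 53 days: February 7, 2032 + 53 days = March 31, 2032.
March 31, 2032 is a Wednesday and not a legal holiday, so no extension applies.

March 31, 2032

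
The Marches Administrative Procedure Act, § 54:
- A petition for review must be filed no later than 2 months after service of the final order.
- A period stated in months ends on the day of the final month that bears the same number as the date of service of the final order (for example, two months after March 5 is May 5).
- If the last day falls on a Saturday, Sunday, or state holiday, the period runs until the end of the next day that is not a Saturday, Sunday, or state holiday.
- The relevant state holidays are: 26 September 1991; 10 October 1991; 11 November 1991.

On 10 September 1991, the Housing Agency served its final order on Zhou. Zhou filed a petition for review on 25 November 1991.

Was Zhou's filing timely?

2 months after 10 September 1991 is November 10, 1991.
November 10, 1991 is Sunday; November 11, 1991 is a listed holiday. The next qualifying day is November 12, 1991.
The deadline is November 12, 1991; the filing on November 25, 1991 is after that date.

No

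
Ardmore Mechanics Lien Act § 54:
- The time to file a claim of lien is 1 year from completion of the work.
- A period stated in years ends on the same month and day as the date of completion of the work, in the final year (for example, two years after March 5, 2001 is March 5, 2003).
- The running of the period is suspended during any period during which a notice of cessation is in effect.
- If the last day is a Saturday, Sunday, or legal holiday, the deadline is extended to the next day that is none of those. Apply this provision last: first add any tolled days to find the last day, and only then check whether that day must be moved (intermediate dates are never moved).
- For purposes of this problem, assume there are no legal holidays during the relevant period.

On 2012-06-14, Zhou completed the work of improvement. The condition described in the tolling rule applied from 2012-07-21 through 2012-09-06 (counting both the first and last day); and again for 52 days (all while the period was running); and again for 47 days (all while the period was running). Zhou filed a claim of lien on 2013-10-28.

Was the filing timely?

1 year after 2012-06-14 is June 14, 2013.
From July 21, 2012 through September 6, 2012 inclusive is 48 days; tolling adds 48 days: June 14, 2013 + 48 days = August 1, 2013.
Tolling adds 52 days: August 1, 2013 + 52 days = September 22, 2013.
Tolling adds 47 days: September 22, 2013 + 47 days = November 8, 2013.
November 8, 2013 is a Friday and not a legal holiday, so no extension applies.
The deadline is November 8, 2013; the filing on October 28, 2013 is on or before that date.

Yes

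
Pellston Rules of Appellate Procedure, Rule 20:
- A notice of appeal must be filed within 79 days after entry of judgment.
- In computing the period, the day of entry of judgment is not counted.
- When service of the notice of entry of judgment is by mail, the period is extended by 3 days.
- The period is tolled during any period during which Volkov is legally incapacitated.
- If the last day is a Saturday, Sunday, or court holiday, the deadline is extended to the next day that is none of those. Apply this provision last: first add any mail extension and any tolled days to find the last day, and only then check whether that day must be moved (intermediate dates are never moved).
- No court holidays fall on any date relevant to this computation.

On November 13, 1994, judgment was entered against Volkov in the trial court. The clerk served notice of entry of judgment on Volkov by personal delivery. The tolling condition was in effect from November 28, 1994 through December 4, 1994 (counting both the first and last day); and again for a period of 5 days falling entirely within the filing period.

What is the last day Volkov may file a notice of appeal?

79 days after November 13, 1994 is January 31, 1995.
Service was not by mail, so no mail extension applies.
From November 28, 1994 through December 4, 1994 inclusive is 7 days; tolling adds 7 days: January 31, 1995 + 7 days = February 7, 1995.
Tolling adds 5 days: February 7, 1995 + 5 days = February 12, 1995.
February 12, 1995 is Sunday. The next qualifying day is February 13, 1995.

February 13, 1995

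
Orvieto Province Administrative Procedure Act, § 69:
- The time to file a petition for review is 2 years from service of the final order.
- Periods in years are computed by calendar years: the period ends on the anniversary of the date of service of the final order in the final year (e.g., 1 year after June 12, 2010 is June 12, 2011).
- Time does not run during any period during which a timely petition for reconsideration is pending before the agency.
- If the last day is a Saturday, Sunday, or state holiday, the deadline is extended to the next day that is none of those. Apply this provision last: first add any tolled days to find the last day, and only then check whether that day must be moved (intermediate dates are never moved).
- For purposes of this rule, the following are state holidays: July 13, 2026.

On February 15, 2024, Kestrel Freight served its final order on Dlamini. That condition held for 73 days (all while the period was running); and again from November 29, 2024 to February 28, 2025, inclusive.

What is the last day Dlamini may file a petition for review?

July 30, 2026

2 years after February 15, 2024 is February 15, 2026.
Tolling adds 73 days: February 15, 2026 + 73 days = April 29, 2026.
From November 29, 2024 through February 28, 2025 inclusive is 92 days; tolling adds 92 days: April 29, 2026 + 92 days = July 30, 2026.
July 30, 2026 is a Thursday and not a state holiday, so no extension applies.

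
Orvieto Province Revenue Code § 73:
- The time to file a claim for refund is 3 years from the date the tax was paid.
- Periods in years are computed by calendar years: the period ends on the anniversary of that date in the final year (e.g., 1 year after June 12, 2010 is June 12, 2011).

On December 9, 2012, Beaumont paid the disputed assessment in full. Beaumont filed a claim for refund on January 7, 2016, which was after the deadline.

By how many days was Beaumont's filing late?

3 years after December 9, 2012 is December 9, 2015.
The deadline is December 9, 2015; from December 9, 2015 to January 7, 2016 is 29 days.

29 days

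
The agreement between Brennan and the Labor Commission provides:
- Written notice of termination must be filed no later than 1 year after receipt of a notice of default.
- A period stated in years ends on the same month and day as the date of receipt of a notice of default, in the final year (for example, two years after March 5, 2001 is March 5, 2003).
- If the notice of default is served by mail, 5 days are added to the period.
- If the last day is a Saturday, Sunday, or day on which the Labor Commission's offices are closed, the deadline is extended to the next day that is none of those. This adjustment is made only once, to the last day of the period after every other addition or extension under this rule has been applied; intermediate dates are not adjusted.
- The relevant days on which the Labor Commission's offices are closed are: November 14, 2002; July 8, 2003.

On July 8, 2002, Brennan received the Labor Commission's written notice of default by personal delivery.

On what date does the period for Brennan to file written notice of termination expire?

July 9, 2003

1 year after July 8, 2002 is July 8, 2003.
Service was not by mail, so no mail extension applies.
July 8, 2003 is a listed holiday. The next qualifying day is July 9, 2003.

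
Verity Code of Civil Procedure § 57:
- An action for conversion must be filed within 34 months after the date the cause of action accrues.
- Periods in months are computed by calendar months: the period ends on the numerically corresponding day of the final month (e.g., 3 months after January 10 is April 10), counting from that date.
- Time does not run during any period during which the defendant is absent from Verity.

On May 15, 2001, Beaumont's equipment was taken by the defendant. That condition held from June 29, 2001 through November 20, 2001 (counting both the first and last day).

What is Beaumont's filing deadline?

August 7, 2004

34 months after May 15, 2001 is March 15, 2004.
From June 29, 2001 through November 20, 2001 inclusive is 145 days; tolling adds 145 days: March 15, 2004 + 145 days = August 7, 2004.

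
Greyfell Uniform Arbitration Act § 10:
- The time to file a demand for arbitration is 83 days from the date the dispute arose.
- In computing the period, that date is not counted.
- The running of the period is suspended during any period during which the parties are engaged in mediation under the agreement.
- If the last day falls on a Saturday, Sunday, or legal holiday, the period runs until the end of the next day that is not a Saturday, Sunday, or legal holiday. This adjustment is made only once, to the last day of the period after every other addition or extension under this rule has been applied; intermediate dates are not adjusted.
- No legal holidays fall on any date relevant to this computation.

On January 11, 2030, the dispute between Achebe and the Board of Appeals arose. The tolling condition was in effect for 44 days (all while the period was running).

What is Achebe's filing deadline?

May 20, 2030

83 days after January 11, 2030 is April 4, 2030.
Tolling adds 44 days: April 4, 2030 + 44 days = May 18, 2030.
May 18, 2030 is Saturday; May 19, 2030 is Sunday. The next qualifying day is May 20, 2030.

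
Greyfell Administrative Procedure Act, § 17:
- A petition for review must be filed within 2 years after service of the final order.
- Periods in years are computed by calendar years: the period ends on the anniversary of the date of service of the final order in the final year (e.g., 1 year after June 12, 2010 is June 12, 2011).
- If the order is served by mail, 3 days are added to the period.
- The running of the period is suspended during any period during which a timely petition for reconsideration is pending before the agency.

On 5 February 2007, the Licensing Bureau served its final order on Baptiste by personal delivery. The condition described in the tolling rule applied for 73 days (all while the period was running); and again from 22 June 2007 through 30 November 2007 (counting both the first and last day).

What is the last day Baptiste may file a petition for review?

2 years after 5 February 2007 is February 5, 2009.
Service was not by mail, so no mail extension applies.
Tolling adds 73 days: February 5, 2009 + 73 days = April 19, 2009.
From June 22, 2007 through November 30, 2007 inclusive is 162 days; tolling adds 162 days: April 19, 2009 + 162 days = September 28, 2009.

September 28, 2009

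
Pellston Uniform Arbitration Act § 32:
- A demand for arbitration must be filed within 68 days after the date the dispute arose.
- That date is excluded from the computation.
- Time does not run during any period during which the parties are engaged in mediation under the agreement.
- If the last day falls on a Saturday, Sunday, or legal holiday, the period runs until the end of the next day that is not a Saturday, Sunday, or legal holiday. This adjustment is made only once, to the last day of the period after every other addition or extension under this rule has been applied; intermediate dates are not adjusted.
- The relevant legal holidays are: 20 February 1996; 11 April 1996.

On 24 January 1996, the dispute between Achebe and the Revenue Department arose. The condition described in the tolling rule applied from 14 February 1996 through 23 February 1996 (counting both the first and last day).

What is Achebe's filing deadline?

April 12, 1996

68 days after 24 January 1996 is April 1, 1996.
From February 14, 1996 through February 23, 1996 inclusive is 10 days; tolling adds 10 days: April 1, 1996 + 10 days = April 11, 1996.
April 11, 1996 is a listed holiday. The next qualifying day is April 12, 1996.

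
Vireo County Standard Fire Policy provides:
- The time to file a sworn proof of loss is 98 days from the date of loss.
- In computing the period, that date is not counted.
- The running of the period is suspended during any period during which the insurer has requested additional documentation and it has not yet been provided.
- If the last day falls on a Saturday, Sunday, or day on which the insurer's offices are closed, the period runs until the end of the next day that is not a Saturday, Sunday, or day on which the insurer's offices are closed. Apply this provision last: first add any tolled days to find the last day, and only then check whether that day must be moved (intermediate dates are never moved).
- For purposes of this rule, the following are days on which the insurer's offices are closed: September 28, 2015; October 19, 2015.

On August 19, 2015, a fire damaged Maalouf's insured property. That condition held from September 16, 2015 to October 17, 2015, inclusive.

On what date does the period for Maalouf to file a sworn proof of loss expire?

98 days after August 19, 2015 is November 25, 2015.
From September 16, 2015 through October 17, 2015 inclusive is 32 days; tolling adds 32 days: November 25, 2015 + 32 days = December 27, 2015.
December 27, 2015 is Sunday. The next qualifying day is December 28, 2015.

December 28, 2015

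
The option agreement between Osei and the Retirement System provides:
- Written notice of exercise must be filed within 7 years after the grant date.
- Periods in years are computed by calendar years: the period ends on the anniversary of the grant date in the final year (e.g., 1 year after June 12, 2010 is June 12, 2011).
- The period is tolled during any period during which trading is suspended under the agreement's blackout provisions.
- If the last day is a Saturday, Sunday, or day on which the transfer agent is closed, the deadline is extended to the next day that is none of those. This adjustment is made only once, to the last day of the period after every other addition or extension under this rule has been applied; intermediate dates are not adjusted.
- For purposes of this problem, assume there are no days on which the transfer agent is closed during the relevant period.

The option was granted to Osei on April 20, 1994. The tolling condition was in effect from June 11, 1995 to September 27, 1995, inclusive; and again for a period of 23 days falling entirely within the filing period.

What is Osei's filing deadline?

August 30, 2001

7 years after April 20, 1994 is April 20, 2001.
From June 11, 1995 through September 27, 1995 inclusive is 109 days; tolling adds 109 days: April 20, 2001 + 109 days = August 7, 2001.
Tolling adds 23 days: August 7, 2001 + 23 days = August 30, 2001.
August 30, 2001 is a Thursday and not a day on which the transfer agent is closed, so no extension applies.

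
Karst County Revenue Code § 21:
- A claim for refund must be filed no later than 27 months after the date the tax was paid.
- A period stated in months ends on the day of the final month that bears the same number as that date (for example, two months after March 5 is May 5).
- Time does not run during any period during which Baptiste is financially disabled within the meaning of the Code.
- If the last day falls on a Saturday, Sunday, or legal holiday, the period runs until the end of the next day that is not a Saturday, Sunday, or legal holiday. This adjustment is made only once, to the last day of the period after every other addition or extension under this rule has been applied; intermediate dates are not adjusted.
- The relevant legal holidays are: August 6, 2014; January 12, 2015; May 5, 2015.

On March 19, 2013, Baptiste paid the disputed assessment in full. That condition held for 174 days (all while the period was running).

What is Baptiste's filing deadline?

27 months after March 19, 2013 is June 19, 2015.
Tolling adds 174 days: June 19, 2015 + 174 days = December 10, 2015.
December 10, 2015 is a Thursday and not a legal holiday, so no extension applies.

December 10, 2015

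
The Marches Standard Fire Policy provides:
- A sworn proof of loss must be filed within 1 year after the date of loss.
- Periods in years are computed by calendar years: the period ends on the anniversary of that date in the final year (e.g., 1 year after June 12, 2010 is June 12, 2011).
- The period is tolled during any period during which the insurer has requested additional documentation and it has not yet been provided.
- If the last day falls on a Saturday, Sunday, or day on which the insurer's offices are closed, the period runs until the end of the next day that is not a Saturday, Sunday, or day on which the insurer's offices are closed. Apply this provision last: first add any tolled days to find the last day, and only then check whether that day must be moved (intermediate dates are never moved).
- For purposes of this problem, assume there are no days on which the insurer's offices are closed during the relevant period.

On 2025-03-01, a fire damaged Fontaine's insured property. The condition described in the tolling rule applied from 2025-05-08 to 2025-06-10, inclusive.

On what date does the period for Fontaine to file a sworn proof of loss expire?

April 6, 2026

1 year after 2025-03-01 is March 1, 2026.
From May 8, 2025 through June 10, 2025 inclusive is 34 days; tolling adds 34 days: March 1, 2026 + 34 days = April 4, 2026.
April 4, 2026 is Saturday; April 5, 2026 is Sunday. The next qualifying day is April 6, 2026.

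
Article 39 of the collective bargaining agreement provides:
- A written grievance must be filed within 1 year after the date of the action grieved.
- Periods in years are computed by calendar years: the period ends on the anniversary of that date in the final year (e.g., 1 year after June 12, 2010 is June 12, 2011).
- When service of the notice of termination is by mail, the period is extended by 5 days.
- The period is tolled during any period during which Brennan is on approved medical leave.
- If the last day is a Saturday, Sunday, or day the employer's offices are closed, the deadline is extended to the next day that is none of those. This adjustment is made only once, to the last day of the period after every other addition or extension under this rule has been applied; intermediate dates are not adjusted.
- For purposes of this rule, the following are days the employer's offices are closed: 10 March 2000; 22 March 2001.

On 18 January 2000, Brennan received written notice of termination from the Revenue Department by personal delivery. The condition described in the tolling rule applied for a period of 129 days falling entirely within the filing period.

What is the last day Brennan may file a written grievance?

1 year after 18 January 2000 is January 18, 2001.
Service was not by mail, so no mail extension applies.
Tolling adds 129 days: January 18, 2001 + 129 days = May 27, 2001.
May 27, 2001 is Sunday. The next qualifying day is May 28, 2001.

May 28, 2001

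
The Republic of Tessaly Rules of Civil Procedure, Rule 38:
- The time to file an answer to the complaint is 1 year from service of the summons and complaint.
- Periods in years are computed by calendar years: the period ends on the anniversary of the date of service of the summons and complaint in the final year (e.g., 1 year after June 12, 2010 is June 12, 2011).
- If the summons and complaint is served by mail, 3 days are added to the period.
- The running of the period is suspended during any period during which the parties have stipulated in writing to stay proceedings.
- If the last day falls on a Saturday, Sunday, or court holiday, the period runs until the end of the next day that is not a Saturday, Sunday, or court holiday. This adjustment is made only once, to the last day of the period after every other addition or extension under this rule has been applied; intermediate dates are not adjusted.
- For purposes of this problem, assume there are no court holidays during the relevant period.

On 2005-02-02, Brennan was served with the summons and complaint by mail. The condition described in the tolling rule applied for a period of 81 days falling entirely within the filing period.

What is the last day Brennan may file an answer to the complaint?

April 27, 2006

1 year after 2005-02-02 is February 2, 2006.
Service was by mail, adding 3 days: February 2, 2006 + 3 days = February 5, 2006.
Tolling adds 81 days: February 5, 2006 + 81 days = April 27, 2006.
April 27, 2006 is a Thursday and not a court holiday, so no extension applies.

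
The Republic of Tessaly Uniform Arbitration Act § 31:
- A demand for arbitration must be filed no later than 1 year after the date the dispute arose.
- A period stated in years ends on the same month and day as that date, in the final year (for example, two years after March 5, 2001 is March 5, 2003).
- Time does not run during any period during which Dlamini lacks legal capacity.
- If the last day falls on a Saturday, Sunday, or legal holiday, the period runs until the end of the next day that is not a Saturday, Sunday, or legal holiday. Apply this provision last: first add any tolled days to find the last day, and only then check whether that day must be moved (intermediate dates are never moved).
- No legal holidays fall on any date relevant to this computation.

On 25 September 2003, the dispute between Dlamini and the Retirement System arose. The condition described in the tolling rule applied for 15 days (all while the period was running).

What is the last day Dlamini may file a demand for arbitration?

October 11, 2004

1 year after 25 September 2003 is September 25, 2004.
Tolling adds 15 days: September 25, 2004 + 15 days = October 10, 2004.
October 10, 2004 is Sunday. The next qualifying day is October 11, 2004.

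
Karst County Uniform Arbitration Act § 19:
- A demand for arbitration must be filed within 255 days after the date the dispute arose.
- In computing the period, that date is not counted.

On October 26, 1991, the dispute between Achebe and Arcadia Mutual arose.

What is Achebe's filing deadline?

255 days after October 26, 1991 is July 7, 1992.

July 7, 1992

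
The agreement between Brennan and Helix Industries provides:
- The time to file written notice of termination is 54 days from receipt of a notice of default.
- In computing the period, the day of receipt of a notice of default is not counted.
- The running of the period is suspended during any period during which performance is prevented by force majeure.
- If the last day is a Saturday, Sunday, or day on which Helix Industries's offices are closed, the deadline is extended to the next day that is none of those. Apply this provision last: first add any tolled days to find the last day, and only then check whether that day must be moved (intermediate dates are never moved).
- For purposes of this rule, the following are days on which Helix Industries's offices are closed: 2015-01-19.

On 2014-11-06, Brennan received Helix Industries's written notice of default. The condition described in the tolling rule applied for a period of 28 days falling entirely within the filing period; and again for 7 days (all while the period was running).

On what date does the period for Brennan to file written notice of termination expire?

54 days after 2014-11-06 is December 30, 2014.
Tolling adds 28 days: December 30, 2014 + 28 days = January 27, 2015.
Tolling adds 7 days: January 27, 2015 + 7 days = February 3, 2015.
February 3, 2015 is a Tuesday and not a day on which Helix Industries's offices are closed, so no extension applies.

February 3, 2015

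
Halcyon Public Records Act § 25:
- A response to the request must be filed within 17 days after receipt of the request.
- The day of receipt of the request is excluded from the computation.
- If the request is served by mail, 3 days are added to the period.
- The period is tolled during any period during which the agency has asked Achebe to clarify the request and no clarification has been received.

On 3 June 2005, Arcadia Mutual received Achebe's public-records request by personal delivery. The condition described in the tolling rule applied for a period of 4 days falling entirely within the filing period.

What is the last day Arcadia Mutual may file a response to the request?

17 days after 3 June 2005 is June 20, 2005.
Service was not by mail, so no mail extension applies.
Tolling adds 4 days: June 20, 2005 + 4 days = June 24, 2005.

June 24, 2005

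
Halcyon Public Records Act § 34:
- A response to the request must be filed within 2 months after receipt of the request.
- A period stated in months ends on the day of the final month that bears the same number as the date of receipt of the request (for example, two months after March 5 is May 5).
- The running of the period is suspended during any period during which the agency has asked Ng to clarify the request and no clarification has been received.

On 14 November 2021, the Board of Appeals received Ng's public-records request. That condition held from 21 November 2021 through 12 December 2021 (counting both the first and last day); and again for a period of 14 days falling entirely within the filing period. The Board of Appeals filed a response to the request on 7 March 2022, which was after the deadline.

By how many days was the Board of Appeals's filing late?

2 months after 14 November 2021 is January 14, 2022.
From November 21, 2021 through December 12, 2021 inclusive is 22 days; tolling adds 22 days: January 14, 2022 + 22 days = February 5, 2022.
Tolling adds 14 days: February 5, 2022 + 14 days = February 19, 2022.
The deadline is February 19, 2022; from February 19, 2022 to March 7, 2022 is 16 days.

16 days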